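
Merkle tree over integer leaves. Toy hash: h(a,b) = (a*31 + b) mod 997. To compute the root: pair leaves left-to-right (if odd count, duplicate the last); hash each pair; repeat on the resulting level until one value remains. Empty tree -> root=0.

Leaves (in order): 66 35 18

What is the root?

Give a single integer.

Answer: 282

Derivation:
L0: [66, 35, 18]
L1: h(66,35)=(66*31+35)%997=87 h(18,18)=(18*31+18)%997=576 -> [87, 576]
L2: h(87,576)=(87*31+576)%997=282 -> [282]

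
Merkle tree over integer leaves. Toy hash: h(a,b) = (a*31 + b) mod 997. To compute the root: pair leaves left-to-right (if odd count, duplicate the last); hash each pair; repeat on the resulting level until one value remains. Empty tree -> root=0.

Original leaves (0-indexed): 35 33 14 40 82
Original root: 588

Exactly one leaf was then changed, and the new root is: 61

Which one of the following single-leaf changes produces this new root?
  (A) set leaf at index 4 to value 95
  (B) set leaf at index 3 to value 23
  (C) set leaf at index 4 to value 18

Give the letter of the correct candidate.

Answer: B

Derivation:
Original leaves: [35, 33, 14, 40, 82]
Target new root: 61
Try each candidate change and compute the resulting root:
Candidate A: set leaf[4] = 95 -> leaves = [35, 33, 14, 40, 95]
  L0: [35, 33, 14, 40, 95]
  L1: h(35,33)=(35*31+33)%997=121 h(14,40)=(14*31+40)%997=474 h(95,95)=(95*31+95)%997=49 -> [121, 474, 49]
  L2: h(121,474)=(121*31+474)%997=237 h(49,49)=(49*31+49)%997=571 -> [237, 571]
  L3: h(237,571)=(237*31+571)%997=939 -> [939]
  root = 939 != target 61
Candidate B: set leaf[3] = 23 -> leaves = [35, 33, 14, 23, 82]
  L0: [35, 33, 14, 23, 82]
  L1: h(35,33)=(35*31+33)%997=121 h(14,23)=(14*31+23)%997=457 h(82,82)=(82*31+82)%997=630 -> [121, 457, 630]
  L2: h(121,457)=(121*31+457)%997=220 h(630,630)=(630*31+630)%997=220 -> [220, 220]
  L3: h(220,220)=(220*31+220)%997=61 -> [61]
  root = 61 == target 61  ** MATCH **
Candidate C: set leaf[4] = 18 -> leaves = [35, 33, 14, 40, 18]
  L0: [35, 33, 14, 40, 18]
  L1: h(35,33)=(35*31+33)%997=121 h(14,40)=(14*31+40)%997=474 h(18,18)=(18*31+18)%997=576 -> [121, 474, 576]
  L2: h(121,474)=(121*31+474)%997=237 h(576,576)=(576*31+576)%997=486 -> [237, 486]
  L3: h(237,486)=(237*31+486)%997=854 -> [854]
  root = 854 != target 61
Candidate B produces the target root.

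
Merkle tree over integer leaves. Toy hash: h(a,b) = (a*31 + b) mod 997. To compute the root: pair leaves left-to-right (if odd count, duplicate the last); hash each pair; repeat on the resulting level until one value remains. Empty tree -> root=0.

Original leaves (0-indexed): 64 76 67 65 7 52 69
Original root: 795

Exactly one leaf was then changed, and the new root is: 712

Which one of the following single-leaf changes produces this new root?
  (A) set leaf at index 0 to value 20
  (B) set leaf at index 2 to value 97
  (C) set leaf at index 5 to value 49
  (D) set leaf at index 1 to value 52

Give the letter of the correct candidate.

Original leaves: [64, 76, 67, 65, 7, 52, 69]
Target new root: 712
Try each candidate change and compute the resulting root:
Candidate A: set leaf[0] = 20 -> leaves = [20, 76, 67, 65, 7, 52, 69]
  L0: [20, 76, 67, 65, 7, 52, 69]
  L1: h(20,76)=(20*31+76)%997=696 h(67,65)=(67*31+65)%997=148 h(7,52)=(7*31+52)%997=269 h(69,69)=(69*31+69)%997=214 -> [696, 148, 269, 214]
  L2: h(696,148)=(696*31+148)%997=787 h(269,214)=(269*31+214)%997=577 -> [787, 577]
  L3: h(787,577)=(787*31+577)%997=49 -> [49]
  root = 49 != target 712
Candidate B: set leaf[2] = 97 -> leaves = [64, 76, 97, 65, 7, 52, 69]
  L0: [64, 76, 97, 65, 7, 52, 69]
  L1: h(64,76)=(64*31+76)%997=66 h(97,65)=(97*31+65)%997=81 h(7,52)=(7*31+52)%997=269 h(69,69)=(69*31+69)%997=214 -> [66, 81, 269, 214]
  L2: h(66,81)=(66*31+81)%997=133 h(269,214)=(269*31+214)%997=577 -> [133, 577]
  L3: h(133,577)=(133*31+577)%997=712 -> [712]
  root = 712 == target 712  ** MATCH **
Candidate C: set leaf[5] = 49 -> leaves = [64, 76, 67, 65, 7, 49, 69]
  L0: [64, 76, 67, 65, 7, 49, 69]
  L1: h(64,76)=(64*31+76)%997=66 h(67,65)=(67*31+65)%997=148 h(7,49)=(7*31+49)%997=266 h(69,69)=(69*31+69)%997=214 -> [66, 148, 266, 214]
  L2: h(66,148)=(66*31+148)%997=200 h(266,214)=(266*31+214)%997=484 -> [200, 484]
  L3: h(200,484)=(200*31+484)%997=702 -> [702]
  root = 702 != target 712
Candidate D: set leaf[1] = 52 -> leaves = [64, 52, 67, 65, 7, 52, 69]
  L0: [64, 52, 67, 65, 7, 52, 69]
  L1: h(64,52)=(64*31+52)%997=42 h(67,65)=(67*31+65)%997=148 h(7,52)=(7*31+52)%997=269 h(69,69)=(69*31+69)%997=214 -> [42, 148, 269, 214]
  L2: h(42,148)=(42*31+148)%997=453 h(269,214)=(269*31+214)%997=577 -> [453, 577]
  L3: h(453,577)=(453*31+577)%997=662 -> [662]
  root = 662 != target 712
Candidate B produces the target root.

Answer: B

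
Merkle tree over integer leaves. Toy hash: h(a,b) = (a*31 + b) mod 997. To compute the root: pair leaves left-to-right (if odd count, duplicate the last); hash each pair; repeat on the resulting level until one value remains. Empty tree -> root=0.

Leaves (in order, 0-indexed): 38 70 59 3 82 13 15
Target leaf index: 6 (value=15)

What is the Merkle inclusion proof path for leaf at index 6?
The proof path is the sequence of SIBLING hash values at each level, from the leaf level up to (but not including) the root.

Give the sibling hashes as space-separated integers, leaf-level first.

L0 (leaves): [38, 70, 59, 3, 82, 13, 15], target index=6
L1: h(38,70)=(38*31+70)%997=251 [pair 0] h(59,3)=(59*31+3)%997=835 [pair 1] h(82,13)=(82*31+13)%997=561 [pair 2] h(15,15)=(15*31+15)%997=480 [pair 3] -> [251, 835, 561, 480]
  Sibling for proof at L0: 15
L2: h(251,835)=(251*31+835)%997=640 [pair 0] h(561,480)=(561*31+480)%997=922 [pair 1] -> [640, 922]
  Sibling for proof at L1: 561
L3: h(640,922)=(640*31+922)%997=822 [pair 0] -> [822]
  Sibling for proof at L2: 640
Root: 822
Proof path (sibling hashes from leaf to root): [15, 561, 640]

Answer: 15 561 640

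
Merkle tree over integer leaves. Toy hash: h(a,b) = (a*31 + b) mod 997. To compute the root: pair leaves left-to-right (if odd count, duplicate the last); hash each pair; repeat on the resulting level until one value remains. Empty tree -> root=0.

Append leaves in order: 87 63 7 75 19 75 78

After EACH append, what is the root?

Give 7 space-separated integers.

After append 87 (leaves=[87]):
  L0: [87]
  root=87
After append 63 (leaves=[87, 63]):
  L0: [87, 63]
  L1: h(87,63)=(87*31+63)%997=766 -> [766]
  root=766
After append 7 (leaves=[87, 63, 7]):
  L0: [87, 63, 7]
  L1: h(87,63)=(87*31+63)%997=766 h(7,7)=(7*31+7)%997=224 -> [766, 224]
  L2: h(766,224)=(766*31+224)%997=42 -> [42]
  root=42
After append 75 (leaves=[87, 63, 7, 75]):
  L0: [87, 63, 7, 75]
  L1: h(87,63)=(87*31+63)%997=766 h(7,75)=(7*31+75)%997=292 -> [766, 292]
  L2: h(766,292)=(766*31+292)%997=110 -> [110]
  root=110
After append 19 (leaves=[87, 63, 7, 75, 19]):
  L0: [87, 63, 7, 75, 19]
  L1: h(87,63)=(87*31+63)%997=766 h(7,75)=(7*31+75)%997=292 h(19,19)=(19*31+19)%997=608 -> [766, 292, 608]
  L2: h(766,292)=(766*31+292)%997=110 h(608,608)=(608*31+608)%997=513 -> [110, 513]
  L3: h(110,513)=(110*31+513)%997=932 -> [932]
  root=932
After append 75 (leaves=[87, 63, 7, 75, 19, 75]):
  L0: [87, 63, 7, 75, 19, 75]
  L1: h(87,63)=(87*31+63)%997=766 h(7,75)=(7*31+75)%997=292 h(19,75)=(19*31+75)%997=664 -> [766, 292, 664]
  L2: h(766,292)=(766*31+292)%997=110 h(664,664)=(664*31+664)%997=311 -> [110, 311]
  L3: h(110,311)=(110*31+311)%997=730 -> [730]
  root=730
After append 78 (leaves=[87, 63, 7, 75, 19, 75, 78]):
  L0: [87, 63, 7, 75, 19, 75, 78]
  L1: h(87,63)=(87*31+63)%997=766 h(7,75)=(7*31+75)%997=292 h(19,75)=(19*31+75)%997=664 h(78,78)=(78*31+78)%997=502 -> [766, 292, 664, 502]
  L2: h(766,292)=(766*31+292)%997=110 h(664,502)=(664*31+502)%997=149 -> [110, 149]
  L3: h(110,149)=(110*31+149)%997=568 -> [568]
  root=568

Answer: 87 766 42 110 932 730 568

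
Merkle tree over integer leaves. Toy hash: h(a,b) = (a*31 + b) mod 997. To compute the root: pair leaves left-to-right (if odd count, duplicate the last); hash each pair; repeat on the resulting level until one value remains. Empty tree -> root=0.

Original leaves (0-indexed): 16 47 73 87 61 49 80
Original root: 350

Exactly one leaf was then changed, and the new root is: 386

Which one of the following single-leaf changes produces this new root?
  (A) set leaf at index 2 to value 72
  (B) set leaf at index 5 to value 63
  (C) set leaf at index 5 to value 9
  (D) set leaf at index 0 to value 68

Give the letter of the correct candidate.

Original leaves: [16, 47, 73, 87, 61, 49, 80]
Target new root: 386
Try each candidate change and compute the resulting root:
Candidate A: set leaf[2] = 72 -> leaves = [16, 47, 72, 87, 61, 49, 80]
  L0: [16, 47, 72, 87, 61, 49, 80]
  L1: h(16,47)=(16*31+47)%997=543 h(72,87)=(72*31+87)%997=325 h(61,49)=(61*31+49)%997=943 h(80,80)=(80*31+80)%997=566 -> [543, 325, 943, 566]
  L2: h(543,325)=(543*31+325)%997=209 h(943,566)=(943*31+566)%997=886 -> [209, 886]
  L3: h(209,886)=(209*31+886)%997=386 -> [386]
  root = 386 == target 386  ** MATCH **
Candidate B: set leaf[5] = 63 -> leaves = [16, 47, 73, 87, 61, 63, 80]
  L0: [16, 47, 73, 87, 61, 63, 80]
  L1: h(16,47)=(16*31+47)%997=543 h(73,87)=(73*31+87)%997=356 h(61,63)=(61*31+63)%997=957 h(80,80)=(80*31+80)%997=566 -> [543, 356, 957, 566]
  L2: h(543,356)=(543*31+356)%997=240 h(957,566)=(957*31+566)%997=323 -> [240, 323]
  L3: h(240,323)=(240*31+323)%997=784 -> [784]
  root = 784 != target 386
Candidate C: set leaf[5] = 9 -> leaves = [16, 47, 73, 87, 61, 9, 80]
  L0: [16, 47, 73, 87, 61, 9, 80]
  L1: h(16,47)=(16*31+47)%997=543 h(73,87)=(73*31+87)%997=356 h(61,9)=(61*31+9)%997=903 h(80,80)=(80*31+80)%997=566 -> [543, 356, 903, 566]
  L2: h(543,356)=(543*31+356)%997=240 h(903,566)=(903*31+566)%997=643 -> [240, 643]
  L3: h(240,643)=(240*31+643)%997=107 -> [107]
  root = 107 != target 386
Candidate D: set leaf[0] = 68 -> leaves = [68, 47, 73, 87, 61, 49, 80]
  L0: [68, 47, 73, 87, 61, 49, 80]
  L1: h(68,47)=(68*31+47)%997=161 h(73,87)=(73*31+87)%997=356 h(61,49)=(61*31+49)%997=943 h(80,80)=(80*31+80)%997=566 -> [161, 356, 943, 566]
  L2: h(161,356)=(161*31+356)%997=362 h(943,566)=(943*31+566)%997=886 -> [362, 886]
  L3: h(362,886)=(362*31+886)%997=144 -> [144]
  root = 144 != target 386
Candidate A produces the target root.

Answer: A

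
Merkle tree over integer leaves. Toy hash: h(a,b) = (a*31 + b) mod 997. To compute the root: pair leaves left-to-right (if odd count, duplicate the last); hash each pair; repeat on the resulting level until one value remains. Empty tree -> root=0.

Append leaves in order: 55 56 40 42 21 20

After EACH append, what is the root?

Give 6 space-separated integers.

Answer: 55 764 39 41 841 809

Derivation:
After append 55 (leaves=[55]):
  L0: [55]
  root=55
After append 56 (leaves=[55, 56]):
  L0: [55, 56]
  L1: h(55,56)=(55*31+56)%997=764 -> [764]
  root=764
After append 40 (leaves=[55, 56, 40]):
  L0: [55, 56, 40]
  L1: h(55,56)=(55*31+56)%997=764 h(40,40)=(40*31+40)%997=283 -> [764, 283]
  L2: h(764,283)=(764*31+283)%997=39 -> [39]
  root=39
After append 42 (leaves=[55, 56, 40, 42]):
  L0: [55, 56, 40, 42]
  L1: h(55,56)=(55*31+56)%997=764 h(40,42)=(40*31+42)%997=285 -> [764, 285]
  L2: h(764,285)=(764*31+285)%997=41 -> [41]
  root=41
After append 21 (leaves=[55, 56, 40, 42, 21]):
  L0: [55, 56, 40, 42, 21]
  L1: h(55,56)=(55*31+56)%997=764 h(40,42)=(40*31+42)%997=285 h(21,21)=(21*31+21)%997=672 -> [764, 285, 672]
  L2: h(764,285)=(764*31+285)%997=41 h(672,672)=(672*31+672)%997=567 -> [41, 567]
  L3: h(41,567)=(41*31+567)%997=841 -> [841]
  root=841
After append 20 (leaves=[55, 56, 40, 42, 21, 20]):
  L0: [55, 56, 40, 42, 21, 20]
  L1: h(55,56)=(55*31+56)%997=764 h(40,42)=(40*31+42)%997=285 h(21,20)=(21*31+20)%997=671 -> [764, 285, 671]
  L2: h(764,285)=(764*31+285)%997=41 h(671,671)=(671*31+671)%997=535 -> [41, 535]
  L3: h(41,535)=(41*31+535)%997=809 -> [809]
  root=809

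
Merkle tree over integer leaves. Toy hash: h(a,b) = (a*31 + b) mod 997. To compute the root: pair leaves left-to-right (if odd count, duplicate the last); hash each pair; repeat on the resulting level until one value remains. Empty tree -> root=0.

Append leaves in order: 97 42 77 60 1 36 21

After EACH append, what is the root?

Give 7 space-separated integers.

After append 97 (leaves=[97]):
  L0: [97]
  root=97
After append 42 (leaves=[97, 42]):
  L0: [97, 42]
  L1: h(97,42)=(97*31+42)%997=58 -> [58]
  root=58
After append 77 (leaves=[97, 42, 77]):
  L0: [97, 42, 77]
  L1: h(97,42)=(97*31+42)%997=58 h(77,77)=(77*31+77)%997=470 -> [58, 470]
  L2: h(58,470)=(58*31+470)%997=274 -> [274]
  root=274
After append 60 (leaves=[97, 42, 77, 60]):
  L0: [97, 42, 77, 60]
  L1: h(97,42)=(97*31+42)%997=58 h(77,60)=(77*31+60)%997=453 -> [58, 453]
  L2: h(58,453)=(58*31+453)%997=257 -> [257]
  root=257
After append 1 (leaves=[97, 42, 77, 60, 1]):
  L0: [97, 42, 77, 60, 1]
  L1: h(97,42)=(97*31+42)%997=58 h(77,60)=(77*31+60)%997=453 h(1,1)=(1*31+1)%997=32 -> [58, 453, 32]
  L2: h(58,453)=(58*31+453)%997=257 h(32,32)=(32*31+32)%997=27 -> [257, 27]
  L3: h(257,27)=(257*31+27)%997=18 -> [18]
  root=18
After append 36 (leaves=[97, 42, 77, 60, 1, 36]):
  L0: [97, 42, 77, 60, 1, 36]
  L1: h(97,42)=(97*31+42)%997=58 h(77,60)=(77*31+60)%997=453 h(1,36)=(1*31+36)%997=67 -> [58, 453, 67]
  L2: h(58,453)=(58*31+453)%997=257 h(67,67)=(67*31+67)%997=150 -> [257, 150]
  L3: h(257,150)=(257*31+150)%997=141 -> [141]
  root=141
After append 21 (leaves=[97, 42, 77, 60, 1, 36, 21]):
  L0: [97, 42, 77, 60, 1, 36, 21]
  L1: h(97,42)=(97*31+42)%997=58 h(77,60)=(77*31+60)%997=453 h(1,36)=(1*31+36)%997=67 h(21,21)=(21*31+21)%997=672 -> [58, 453, 67, 672]
  L2: h(58,453)=(58*31+453)%997=257 h(67,672)=(67*31+672)%997=755 -> [257, 755]
  L3: h(257,755)=(257*31+755)%997=746 -> [746]
  root=746

Answer: 97 58 274 257 18 141 746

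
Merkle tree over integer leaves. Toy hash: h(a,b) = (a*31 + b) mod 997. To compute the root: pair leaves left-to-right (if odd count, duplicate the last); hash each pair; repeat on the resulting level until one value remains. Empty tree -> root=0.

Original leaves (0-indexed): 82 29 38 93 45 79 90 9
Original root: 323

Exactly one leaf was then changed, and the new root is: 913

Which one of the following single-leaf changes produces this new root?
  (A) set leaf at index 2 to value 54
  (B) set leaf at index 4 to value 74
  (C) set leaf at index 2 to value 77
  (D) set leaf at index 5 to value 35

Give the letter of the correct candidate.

Original leaves: [82, 29, 38, 93, 45, 79, 90, 9]
Target new root: 913
Try each candidate change and compute the resulting root:
Candidate A: set leaf[2] = 54 -> leaves = [82, 29, 54, 93, 45, 79, 90, 9]
  L0: [82, 29, 54, 93, 45, 79, 90, 9]
  L1: h(82,29)=(82*31+29)%997=577 h(54,93)=(54*31+93)%997=770 h(45,79)=(45*31+79)%997=477 h(90,9)=(90*31+9)%997=805 -> [577, 770, 477, 805]
  L2: h(577,770)=(577*31+770)%997=711 h(477,805)=(477*31+805)%997=637 -> [711, 637]
  L3: h(711,637)=(711*31+637)%997=744 -> [744]
  root = 744 != target 913
Candidate B: set leaf[4] = 74 -> leaves = [82, 29, 38, 93, 74, 79, 90, 9]
  L0: [82, 29, 38, 93, 74, 79, 90, 9]
  L1: h(82,29)=(82*31+29)%997=577 h(38,93)=(38*31+93)%997=274 h(74,79)=(74*31+79)%997=379 h(90,9)=(90*31+9)%997=805 -> [577, 274, 379, 805]
  L2: h(577,274)=(577*31+274)%997=215 h(379,805)=(379*31+805)%997=590 -> [215, 590]
  L3: h(215,590)=(215*31+590)%997=276 -> [276]
  root = 276 != target 913
Candidate C: set leaf[2] = 77 -> leaves = [82, 29, 77, 93, 45, 79, 90, 9]
  L0: [82, 29, 77, 93, 45, 79, 90, 9]
  L1: h(82,29)=(82*31+29)%997=577 h(77,93)=(77*31+93)%997=486 h(45,79)=(45*31+79)%997=477 h(90,9)=(90*31+9)%997=805 -> [577, 486, 477, 805]
  L2: h(577,486)=(577*31+486)%997=427 h(477,805)=(477*31+805)%997=637 -> [427, 637]
  L3: h(427,637)=(427*31+637)%997=913 -> [913]
  root = 913 == target 913  ** MATCH **
Candidate D: set leaf[5] = 35 -> leaves = [82, 29, 38, 93, 45, 35, 90, 9]
  L0: [82, 29, 38, 93, 45, 35, 90, 9]
  L1: h(82,29)=(82*31+29)%997=577 h(38,93)=(38*31+93)%997=274 h(45,35)=(45*31+35)%997=433 h(90,9)=(90*31+9)%997=805 -> [577, 274, 433, 805]
  L2: h(577,274)=(577*31+274)%997=215 h(433,805)=(433*31+805)%997=270 -> [215, 270]
  L3: h(215,270)=(215*31+270)%997=953 -> [953]
  root = 953 != target 913
Candidate C produces the target root.

Answer: C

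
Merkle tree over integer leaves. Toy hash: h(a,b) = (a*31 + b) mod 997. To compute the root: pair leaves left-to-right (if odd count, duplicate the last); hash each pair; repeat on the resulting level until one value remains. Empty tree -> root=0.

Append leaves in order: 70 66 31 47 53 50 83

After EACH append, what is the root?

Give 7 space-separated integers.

Answer: 70 242 518 534 39 940 906

Derivation:
After append 70 (leaves=[70]):
  L0: [70]
  root=70
After append 66 (leaves=[70, 66]):
  L0: [70, 66]
  L1: h(70,66)=(70*31+66)%997=242 -> [242]
  root=242
After append 31 (leaves=[70, 66, 31]):
  L0: [70, 66, 31]
  L1: h(70,66)=(70*31+66)%997=242 h(31,31)=(31*31+31)%997=992 -> [242, 992]
  L2: h(242,992)=(242*31+992)%997=518 -> [518]
  root=518
After append 47 (leaves=[70, 66, 31, 47]):
  L0: [70, 66, 31, 47]
  L1: h(70,66)=(70*31+66)%997=242 h(31,47)=(31*31+47)%997=11 -> [242, 11]
  L2: h(242,11)=(242*31+11)%997=534 -> [534]
  root=534
After append 53 (leaves=[70, 66, 31, 47, 53]):
  L0: [70, 66, 31, 47, 53]
  L1: h(70,66)=(70*31+66)%997=242 h(31,47)=(31*31+47)%997=11 h(53,53)=(53*31+53)%997=699 -> [242, 11, 699]
  L2: h(242,11)=(242*31+11)%997=534 h(699,699)=(699*31+699)%997=434 -> [534, 434]
  L3: h(534,434)=(534*31+434)%997=39 -> [39]
  root=39
After append 50 (leaves=[70, 66, 31, 47, 53, 50]):
  L0: [70, 66, 31, 47, 53, 50]
  L1: h(70,66)=(70*31+66)%997=242 h(31,47)=(31*31+47)%997=11 h(53,50)=(53*31+50)%997=696 -> [242, 11, 696]
  L2: h(242,11)=(242*31+11)%997=534 h(696,696)=(696*31+696)%997=338 -> [534, 338]
  L3: h(534,338)=(534*31+338)%997=940 -> [940]
  root=940
After append 83 (leaves=[70, 66, 31, 47, 53, 50, 83]):
  L0: [70, 66, 31, 47, 53, 50, 83]
  L1: h(70,66)=(70*31+66)%997=242 h(31,47)=(31*31+47)%997=11 h(53,50)=(53*31+50)%997=696 h(83,83)=(83*31+83)%997=662 -> [242, 11, 696, 662]
  L2: h(242,11)=(242*31+11)%997=534 h(696,662)=(696*31+662)%997=304 -> [534, 304]
  L3: h(534,304)=(534*31+304)%997=906 -> [906]
  root=906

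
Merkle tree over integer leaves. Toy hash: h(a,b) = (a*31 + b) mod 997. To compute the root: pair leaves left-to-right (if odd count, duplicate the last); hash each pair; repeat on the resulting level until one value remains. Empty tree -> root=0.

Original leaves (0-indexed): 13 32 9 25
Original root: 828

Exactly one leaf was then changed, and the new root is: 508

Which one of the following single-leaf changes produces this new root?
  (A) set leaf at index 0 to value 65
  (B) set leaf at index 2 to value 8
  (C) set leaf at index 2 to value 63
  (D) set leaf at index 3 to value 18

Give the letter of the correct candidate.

Original leaves: [13, 32, 9, 25]
Target new root: 508
Try each candidate change and compute the resulting root:
Candidate A: set leaf[0] = 65 -> leaves = [65, 32, 9, 25]
  L0: [65, 32, 9, 25]
  L1: h(65,32)=(65*31+32)%997=53 h(9,25)=(9*31+25)%997=304 -> [53, 304]
  L2: h(53,304)=(53*31+304)%997=950 -> [950]
  root = 950 != target 508
Candidate B: set leaf[2] = 8 -> leaves = [13, 32, 8, 25]
  L0: [13, 32, 8, 25]
  L1: h(13,32)=(13*31+32)%997=435 h(8,25)=(8*31+25)%997=273 -> [435, 273]
  L2: h(435,273)=(435*31+273)%997=797 -> [797]
  root = 797 != target 508
Candidate C: set leaf[2] = 63 -> leaves = [13, 32, 63, 25]
  L0: [13, 32, 63, 25]
  L1: h(13,32)=(13*31+32)%997=435 h(63,25)=(63*31+25)%997=981 -> [435, 981]
  L2: h(435,981)=(435*31+981)%997=508 -> [508]
  root = 508 == target 508  ** MATCH **
Candidate D: set leaf[3] = 18 -> leaves = [13, 32, 9, 18]
  L0: [13, 32, 9, 18]
  L1: h(13,32)=(13*31+32)%997=435 h(9,18)=(9*31+18)%997=297 -> [435, 297]
  L2: h(435,297)=(435*31+297)%997=821 -> [821]
  root = 821 != target 508
Candidate C produces the target root.

Answer: C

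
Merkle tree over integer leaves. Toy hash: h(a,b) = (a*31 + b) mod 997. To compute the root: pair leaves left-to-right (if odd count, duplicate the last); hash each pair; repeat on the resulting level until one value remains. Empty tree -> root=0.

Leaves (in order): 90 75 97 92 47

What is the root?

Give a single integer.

Answer: 180

Derivation:
L0: [90, 75, 97, 92, 47]
L1: h(90,75)=(90*31+75)%997=871 h(97,92)=(97*31+92)%997=108 h(47,47)=(47*31+47)%997=507 -> [871, 108, 507]
L2: h(871,108)=(871*31+108)%997=190 h(507,507)=(507*31+507)%997=272 -> [190, 272]
L3: h(190,272)=(190*31+272)%997=180 -> [180]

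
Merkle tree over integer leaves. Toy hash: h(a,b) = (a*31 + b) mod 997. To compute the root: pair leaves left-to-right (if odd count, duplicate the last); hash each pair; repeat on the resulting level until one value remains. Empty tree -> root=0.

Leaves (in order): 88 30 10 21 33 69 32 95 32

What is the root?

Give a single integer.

Answer: 955

Derivation:
L0: [88, 30, 10, 21, 33, 69, 32, 95, 32]
L1: h(88,30)=(88*31+30)%997=764 h(10,21)=(10*31+21)%997=331 h(33,69)=(33*31+69)%997=95 h(32,95)=(32*31+95)%997=90 h(32,32)=(32*31+32)%997=27 -> [764, 331, 95, 90, 27]
L2: h(764,331)=(764*31+331)%997=87 h(95,90)=(95*31+90)%997=44 h(27,27)=(27*31+27)%997=864 -> [87, 44, 864]
L3: h(87,44)=(87*31+44)%997=747 h(864,864)=(864*31+864)%997=729 -> [747, 729]
L4: h(747,729)=(747*31+729)%997=955 -> [955]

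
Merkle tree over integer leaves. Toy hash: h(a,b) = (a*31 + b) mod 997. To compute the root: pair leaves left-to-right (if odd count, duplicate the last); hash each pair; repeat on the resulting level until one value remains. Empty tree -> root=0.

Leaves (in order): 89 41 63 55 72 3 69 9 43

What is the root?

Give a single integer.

Answer: 640

Derivation:
L0: [89, 41, 63, 55, 72, 3, 69, 9, 43]
L1: h(89,41)=(89*31+41)%997=806 h(63,55)=(63*31+55)%997=14 h(72,3)=(72*31+3)%997=241 h(69,9)=(69*31+9)%997=154 h(43,43)=(43*31+43)%997=379 -> [806, 14, 241, 154, 379]
L2: h(806,14)=(806*31+14)%997=75 h(241,154)=(241*31+154)%997=646 h(379,379)=(379*31+379)%997=164 -> [75, 646, 164]
L3: h(75,646)=(75*31+646)%997=977 h(164,164)=(164*31+164)%997=263 -> [977, 263]
L4: h(977,263)=(977*31+263)%997=640 -> [640]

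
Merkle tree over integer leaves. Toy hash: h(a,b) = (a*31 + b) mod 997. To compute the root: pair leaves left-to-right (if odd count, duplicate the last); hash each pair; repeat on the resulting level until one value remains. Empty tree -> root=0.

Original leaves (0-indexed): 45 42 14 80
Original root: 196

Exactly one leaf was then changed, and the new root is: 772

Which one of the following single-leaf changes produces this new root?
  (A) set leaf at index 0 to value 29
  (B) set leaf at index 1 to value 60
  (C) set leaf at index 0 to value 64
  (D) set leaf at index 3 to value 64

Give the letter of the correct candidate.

Original leaves: [45, 42, 14, 80]
Target new root: 772
Try each candidate change and compute the resulting root:
Candidate A: set leaf[0] = 29 -> leaves = [29, 42, 14, 80]
  L0: [29, 42, 14, 80]
  L1: h(29,42)=(29*31+42)%997=941 h(14,80)=(14*31+80)%997=514 -> [941, 514]
  L2: h(941,514)=(941*31+514)%997=772 -> [772]
  root = 772 == target 772  ** MATCH **
Candidate B: set leaf[1] = 60 -> leaves = [45, 60, 14, 80]
  L0: [45, 60, 14, 80]
  L1: h(45,60)=(45*31+60)%997=458 h(14,80)=(14*31+80)%997=514 -> [458, 514]
  L2: h(458,514)=(458*31+514)%997=754 -> [754]
  root = 754 != target 772
Candidate C: set leaf[0] = 64 -> leaves = [64, 42, 14, 80]
  L0: [64, 42, 14, 80]
  L1: h(64,42)=(64*31+42)%997=32 h(14,80)=(14*31+80)%997=514 -> [32, 514]
  L2: h(32,514)=(32*31+514)%997=509 -> [509]
  root = 509 != target 772
Candidate D: set leaf[3] = 64 -> leaves = [45, 42, 14, 64]
  L0: [45, 42, 14, 64]
  L1: h(45,42)=(45*31+42)%997=440 h(14,64)=(14*31+64)%997=498 -> [440, 498]
  L2: h(440,498)=(440*31+498)%997=180 -> [180]
  root = 180 != target 772
Candidate A produces the target root.

Answer: A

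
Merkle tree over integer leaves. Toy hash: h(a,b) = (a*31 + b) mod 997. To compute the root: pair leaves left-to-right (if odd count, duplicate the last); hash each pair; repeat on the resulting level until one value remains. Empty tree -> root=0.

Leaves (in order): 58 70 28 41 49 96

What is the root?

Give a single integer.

L0: [58, 70, 28, 41, 49, 96]
L1: h(58,70)=(58*31+70)%997=871 h(28,41)=(28*31+41)%997=909 h(49,96)=(49*31+96)%997=618 -> [871, 909, 618]
L2: h(871,909)=(871*31+909)%997=991 h(618,618)=(618*31+618)%997=833 -> [991, 833]
L3: h(991,833)=(991*31+833)%997=647 -> [647]

Answer: 647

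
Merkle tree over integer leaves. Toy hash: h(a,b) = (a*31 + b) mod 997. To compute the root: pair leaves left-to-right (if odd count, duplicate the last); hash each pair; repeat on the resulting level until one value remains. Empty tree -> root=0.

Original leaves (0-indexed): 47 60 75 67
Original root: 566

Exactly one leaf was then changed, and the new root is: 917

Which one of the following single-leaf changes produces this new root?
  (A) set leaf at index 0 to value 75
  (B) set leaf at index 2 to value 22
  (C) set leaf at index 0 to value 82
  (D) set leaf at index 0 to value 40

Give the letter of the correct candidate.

Original leaves: [47, 60, 75, 67]
Target new root: 917
Try each candidate change and compute the resulting root:
Candidate A: set leaf[0] = 75 -> leaves = [75, 60, 75, 67]
  L0: [75, 60, 75, 67]
  L1: h(75,60)=(75*31+60)%997=391 h(75,67)=(75*31+67)%997=398 -> [391, 398]
  L2: h(391,398)=(391*31+398)%997=555 -> [555]
  root = 555 != target 917
Candidate B: set leaf[2] = 22 -> leaves = [47, 60, 22, 67]
  L0: [47, 60, 22, 67]
  L1: h(47,60)=(47*31+60)%997=520 h(22,67)=(22*31+67)%997=749 -> [520, 749]
  L2: h(520,749)=(520*31+749)%997=917 -> [917]
  root = 917 == target 917  ** MATCH **
Candidate C: set leaf[0] = 82 -> leaves = [82, 60, 75, 67]
  L0: [82, 60, 75, 67]
  L1: h(82,60)=(82*31+60)%997=608 h(75,67)=(75*31+67)%997=398 -> [608, 398]
  L2: h(608,398)=(608*31+398)%997=303 -> [303]
  root = 303 != target 917
Candidate D: set leaf[0] = 40 -> leaves = [40, 60, 75, 67]
  L0: [40, 60, 75, 67]
  L1: h(40,60)=(40*31+60)%997=303 h(75,67)=(75*31+67)%997=398 -> [303, 398]
  L2: h(303,398)=(303*31+398)%997=818 -> [818]
  root = 818 != target 917
Candidate B produces the target root.

Answer: B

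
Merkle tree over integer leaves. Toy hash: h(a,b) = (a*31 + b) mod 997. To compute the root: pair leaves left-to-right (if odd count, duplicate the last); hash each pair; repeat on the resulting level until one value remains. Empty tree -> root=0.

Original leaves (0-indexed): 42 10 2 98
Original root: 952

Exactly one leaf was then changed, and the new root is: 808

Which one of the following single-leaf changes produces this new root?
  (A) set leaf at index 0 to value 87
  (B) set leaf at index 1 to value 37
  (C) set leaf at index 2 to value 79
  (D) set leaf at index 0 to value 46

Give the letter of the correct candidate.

Answer: D

Derivation:
Original leaves: [42, 10, 2, 98]
Target new root: 808
Try each candidate change and compute the resulting root:
Candidate A: set leaf[0] = 87 -> leaves = [87, 10, 2, 98]
  L0: [87, 10, 2, 98]
  L1: h(87,10)=(87*31+10)%997=713 h(2,98)=(2*31+98)%997=160 -> [713, 160]
  L2: h(713,160)=(713*31+160)%997=329 -> [329]
  root = 329 != target 808
Candidate B: set leaf[1] = 37 -> leaves = [42, 37, 2, 98]
  L0: [42, 37, 2, 98]
  L1: h(42,37)=(42*31+37)%997=342 h(2,98)=(2*31+98)%997=160 -> [342, 160]
  L2: h(342,160)=(342*31+160)%997=792 -> [792]
  root = 792 != target 808
Candidate C: set leaf[2] = 79 -> leaves = [42, 10, 79, 98]
  L0: [42, 10, 79, 98]
  L1: h(42,10)=(42*31+10)%997=315 h(79,98)=(79*31+98)%997=553 -> [315, 553]
  L2: h(315,553)=(315*31+553)%997=348 -> [348]
  root = 348 != target 808
Candidate D: set leaf[0] = 46 -> leaves = [46, 10, 2, 98]
  L0: [46, 10, 2, 98]
  L1: h(46,10)=(46*31+10)%997=439 h(2,98)=(2*31+98)%997=160 -> [439, 160]
  L2: h(439,160)=(439*31+160)%997=808 -> [808]
  root = 808 == target 808  ** MATCH **
Candidate D produces the target root.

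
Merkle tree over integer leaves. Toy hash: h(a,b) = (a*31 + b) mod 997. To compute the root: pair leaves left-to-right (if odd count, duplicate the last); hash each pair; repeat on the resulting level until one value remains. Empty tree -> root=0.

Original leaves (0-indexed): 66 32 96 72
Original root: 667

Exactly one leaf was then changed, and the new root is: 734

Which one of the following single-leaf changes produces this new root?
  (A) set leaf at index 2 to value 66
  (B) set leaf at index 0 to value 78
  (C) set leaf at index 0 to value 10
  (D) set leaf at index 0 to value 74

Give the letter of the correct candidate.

Answer: A

Derivation:
Original leaves: [66, 32, 96, 72]
Target new root: 734
Try each candidate change and compute the resulting root:
Candidate A: set leaf[2] = 66 -> leaves = [66, 32, 66, 72]
  L0: [66, 32, 66, 72]
  L1: h(66,32)=(66*31+32)%997=84 h(66,72)=(66*31+72)%997=124 -> [84, 124]
  L2: h(84,124)=(84*31+124)%997=734 -> [734]
  root = 734 == target 734  ** MATCH **
Candidate B: set leaf[0] = 78 -> leaves = [78, 32, 96, 72]
  L0: [78, 32, 96, 72]
  L1: h(78,32)=(78*31+32)%997=456 h(96,72)=(96*31+72)%997=57 -> [456, 57]
  L2: h(456,57)=(456*31+57)%997=235 -> [235]
  root = 235 != target 734
Candidate C: set leaf[0] = 10 -> leaves = [10, 32, 96, 72]
  L0: [10, 32, 96, 72]
  L1: h(10,32)=(10*31+32)%997=342 h(96,72)=(96*31+72)%997=57 -> [342, 57]
  L2: h(342,57)=(342*31+57)%997=689 -> [689]
  root = 689 != target 734
Candidate D: set leaf[0] = 74 -> leaves = [74, 32, 96, 72]
  L0: [74, 32, 96, 72]
  L1: h(74,32)=(74*31+32)%997=332 h(96,72)=(96*31+72)%997=57 -> [332, 57]
  L2: h(332,57)=(332*31+57)%997=379 -> [379]
  root = 379 != target 734
Candidate A produces the target root.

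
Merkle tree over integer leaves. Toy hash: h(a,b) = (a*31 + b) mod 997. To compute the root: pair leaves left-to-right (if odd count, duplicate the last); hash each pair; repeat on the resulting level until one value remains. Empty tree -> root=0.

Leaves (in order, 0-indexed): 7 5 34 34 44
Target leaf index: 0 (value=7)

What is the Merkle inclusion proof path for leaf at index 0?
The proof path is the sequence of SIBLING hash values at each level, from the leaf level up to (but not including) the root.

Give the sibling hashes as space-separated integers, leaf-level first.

L0 (leaves): [7, 5, 34, 34, 44], target index=0
L1: h(7,5)=(7*31+5)%997=222 [pair 0] h(34,34)=(34*31+34)%997=91 [pair 1] h(44,44)=(44*31+44)%997=411 [pair 2] -> [222, 91, 411]
  Sibling for proof at L0: 5
L2: h(222,91)=(222*31+91)%997=991 [pair 0] h(411,411)=(411*31+411)%997=191 [pair 1] -> [991, 191]
  Sibling for proof at L1: 91
L3: h(991,191)=(991*31+191)%997=5 [pair 0] -> [5]
  Sibling for proof at L2: 191
Root: 5
Proof path (sibling hashes from leaf to root): [5, 91, 191]

Answer: 5 91 191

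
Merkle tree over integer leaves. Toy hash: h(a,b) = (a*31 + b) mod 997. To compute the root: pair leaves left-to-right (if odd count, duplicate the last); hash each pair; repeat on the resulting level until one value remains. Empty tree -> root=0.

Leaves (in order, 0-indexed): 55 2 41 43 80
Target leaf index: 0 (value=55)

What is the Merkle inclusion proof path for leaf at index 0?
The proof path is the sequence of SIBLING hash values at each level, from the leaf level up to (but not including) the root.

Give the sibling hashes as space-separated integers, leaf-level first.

L0 (leaves): [55, 2, 41, 43, 80], target index=0
L1: h(55,2)=(55*31+2)%997=710 [pair 0] h(41,43)=(41*31+43)%997=317 [pair 1] h(80,80)=(80*31+80)%997=566 [pair 2] -> [710, 317, 566]
  Sibling for proof at L0: 2
L2: h(710,317)=(710*31+317)%997=393 [pair 0] h(566,566)=(566*31+566)%997=166 [pair 1] -> [393, 166]
  Sibling for proof at L1: 317
L3: h(393,166)=(393*31+166)%997=385 [pair 0] -> [385]
  Sibling for proof at L2: 166
Root: 385
Proof path (sibling hashes from leaf to root): [2, 317, 166]

Answer: 2 317 166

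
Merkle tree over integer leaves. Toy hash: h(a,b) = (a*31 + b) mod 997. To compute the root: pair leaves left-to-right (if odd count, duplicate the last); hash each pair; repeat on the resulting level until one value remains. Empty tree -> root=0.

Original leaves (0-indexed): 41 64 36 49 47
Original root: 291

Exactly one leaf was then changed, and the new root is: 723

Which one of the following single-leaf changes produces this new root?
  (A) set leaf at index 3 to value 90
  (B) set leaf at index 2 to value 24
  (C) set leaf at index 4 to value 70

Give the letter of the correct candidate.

Answer: B

Derivation:
Original leaves: [41, 64, 36, 49, 47]
Target new root: 723
Try each candidate change and compute the resulting root:
Candidate A: set leaf[3] = 90 -> leaves = [41, 64, 36, 90, 47]
  L0: [41, 64, 36, 90, 47]
  L1: h(41,64)=(41*31+64)%997=338 h(36,90)=(36*31+90)%997=209 h(47,47)=(47*31+47)%997=507 -> [338, 209, 507]
  L2: h(338,209)=(338*31+209)%997=717 h(507,507)=(507*31+507)%997=272 -> [717, 272]
  L3: h(717,272)=(717*31+272)%997=565 -> [565]
  root = 565 != target 723
Candidate B: set leaf[2] = 24 -> leaves = [41, 64, 24, 49, 47]
  L0: [41, 64, 24, 49, 47]
  L1: h(41,64)=(41*31+64)%997=338 h(24,49)=(24*31+49)%997=793 h(47,47)=(47*31+47)%997=507 -> [338, 793, 507]
  L2: h(338,793)=(338*31+793)%997=304 h(507,507)=(507*31+507)%997=272 -> [304, 272]
  L3: h(304,272)=(304*31+272)%997=723 -> [723]
  root = 723 == target 723  ** MATCH **
Candidate C: set leaf[4] = 70 -> leaves = [41, 64, 36, 49, 70]
  L0: [41, 64, 36, 49, 70]
  L1: h(41,64)=(41*31+64)%997=338 h(36,49)=(36*31+49)%997=168 h(70,70)=(70*31+70)%997=246 -> [338, 168, 246]
  L2: h(338,168)=(338*31+168)%997=676 h(246,246)=(246*31+246)%997=893 -> [676, 893]
  L3: h(676,893)=(676*31+893)%997=912 -> [912]
  root = 912 != target 723
Candidate B produces the target root.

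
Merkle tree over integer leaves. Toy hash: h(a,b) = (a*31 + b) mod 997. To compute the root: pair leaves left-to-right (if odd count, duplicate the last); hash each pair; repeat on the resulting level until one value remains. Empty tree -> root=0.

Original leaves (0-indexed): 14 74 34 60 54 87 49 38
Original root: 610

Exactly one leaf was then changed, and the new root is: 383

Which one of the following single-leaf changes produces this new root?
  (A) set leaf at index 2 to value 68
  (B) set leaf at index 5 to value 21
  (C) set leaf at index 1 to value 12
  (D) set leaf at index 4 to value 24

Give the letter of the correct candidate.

Original leaves: [14, 74, 34, 60, 54, 87, 49, 38]
Target new root: 383
Try each candidate change and compute the resulting root:
Candidate A: set leaf[2] = 68 -> leaves = [14, 74, 68, 60, 54, 87, 49, 38]
  L0: [14, 74, 68, 60, 54, 87, 49, 38]
  L1: h(14,74)=(14*31+74)%997=508 h(68,60)=(68*31+60)%997=174 h(54,87)=(54*31+87)%997=764 h(49,38)=(49*31+38)%997=560 -> [508, 174, 764, 560]
  L2: h(508,174)=(508*31+174)%997=967 h(764,560)=(764*31+560)%997=316 -> [967, 316]
  L3: h(967,316)=(967*31+316)%997=383 -> [383]
  root = 383 == target 383  ** MATCH **
Candidate B: set leaf[5] = 21 -> leaves = [14, 74, 34, 60, 54, 21, 49, 38]
  L0: [14, 74, 34, 60, 54, 21, 49, 38]
  L1: h(14,74)=(14*31+74)%997=508 h(34,60)=(34*31+60)%997=117 h(54,21)=(54*31+21)%997=698 h(49,38)=(49*31+38)%997=560 -> [508, 117, 698, 560]
  L2: h(508,117)=(508*31+117)%997=910 h(698,560)=(698*31+560)%997=264 -> [910, 264]
  L3: h(910,264)=(910*31+264)%997=558 -> [558]
  root = 558 != target 383
Candidate C: set leaf[1] = 12 -> leaves = [14, 12, 34, 60, 54, 87, 49, 38]
  L0: [14, 12, 34, 60, 54, 87, 49, 38]
  L1: h(14,12)=(14*31+12)%997=446 h(34,60)=(34*31+60)%997=117 h(54,87)=(54*31+87)%997=764 h(49,38)=(49*31+38)%997=560 -> [446, 117, 764, 560]
  L2: h(446,117)=(446*31+117)%997=982 h(764,560)=(764*31+560)%997=316 -> [982, 316]
  L3: h(982,316)=(982*31+316)%997=848 -> [848]
  root = 848 != target 383
Candidate D: set leaf[4] = 24 -> leaves = [14, 74, 34, 60, 24, 87, 49, 38]
  L0: [14, 74, 34, 60, 24, 87, 49, 38]
  L1: h(14,74)=(14*31+74)%997=508 h(34,60)=(34*31+60)%997=117 h(24,87)=(24*31+87)%997=831 h(49,38)=(49*31+38)%997=560 -> [508, 117, 831, 560]
  L2: h(508,117)=(508*31+117)%997=910 h(831,560)=(831*31+560)%997=399 -> [910, 399]
  L3: h(910,399)=(910*31+399)%997=693 -> [693]
  root = 693 != target 383
Candidate A produces the target root.

Answer: A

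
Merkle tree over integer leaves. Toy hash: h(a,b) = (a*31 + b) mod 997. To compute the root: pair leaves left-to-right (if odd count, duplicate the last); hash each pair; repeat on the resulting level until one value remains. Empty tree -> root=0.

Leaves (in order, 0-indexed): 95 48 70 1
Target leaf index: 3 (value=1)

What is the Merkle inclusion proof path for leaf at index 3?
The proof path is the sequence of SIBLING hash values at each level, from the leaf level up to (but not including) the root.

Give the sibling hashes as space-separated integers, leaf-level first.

L0 (leaves): [95, 48, 70, 1], target index=3
L1: h(95,48)=(95*31+48)%997=2 [pair 0] h(70,1)=(70*31+1)%997=177 [pair 1] -> [2, 177]
  Sibling for proof at L0: 70
L2: h(2,177)=(2*31+177)%997=239 [pair 0] -> [239]
  Sibling for proof at L1: 2
Root: 239
Proof path (sibling hashes from leaf to root): [70, 2]

Answer: 70 2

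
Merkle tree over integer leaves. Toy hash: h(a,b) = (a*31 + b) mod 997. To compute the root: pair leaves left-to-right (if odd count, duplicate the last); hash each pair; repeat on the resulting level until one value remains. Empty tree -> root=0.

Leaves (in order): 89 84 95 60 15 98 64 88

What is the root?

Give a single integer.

L0: [89, 84, 95, 60, 15, 98, 64, 88]
L1: h(89,84)=(89*31+84)%997=849 h(95,60)=(95*31+60)%997=14 h(15,98)=(15*31+98)%997=563 h(64,88)=(64*31+88)%997=78 -> [849, 14, 563, 78]
L2: h(849,14)=(849*31+14)%997=411 h(563,78)=(563*31+78)%997=582 -> [411, 582]
L3: h(411,582)=(411*31+582)%997=362 -> [362]

Answer: 362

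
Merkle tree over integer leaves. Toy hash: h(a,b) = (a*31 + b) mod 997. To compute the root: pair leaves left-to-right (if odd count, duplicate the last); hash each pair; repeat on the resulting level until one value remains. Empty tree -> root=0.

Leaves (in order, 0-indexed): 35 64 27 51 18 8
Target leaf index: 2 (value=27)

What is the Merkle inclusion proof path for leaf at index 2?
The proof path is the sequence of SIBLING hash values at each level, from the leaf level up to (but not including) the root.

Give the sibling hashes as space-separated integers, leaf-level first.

L0 (leaves): [35, 64, 27, 51, 18, 8], target index=2
L1: h(35,64)=(35*31+64)%997=152 [pair 0] h(27,51)=(27*31+51)%997=888 [pair 1] h(18,8)=(18*31+8)%997=566 [pair 2] -> [152, 888, 566]
  Sibling for proof at L0: 51
L2: h(152,888)=(152*31+888)%997=615 [pair 0] h(566,566)=(566*31+566)%997=166 [pair 1] -> [615, 166]
  Sibling for proof at L1: 152
L3: h(615,166)=(615*31+166)%997=288 [pair 0] -> [288]
  Sibling for proof at L2: 166
Root: 288
Proof path (sibling hashes from leaf to root): [51, 152, 166]

Answer: 51 152 166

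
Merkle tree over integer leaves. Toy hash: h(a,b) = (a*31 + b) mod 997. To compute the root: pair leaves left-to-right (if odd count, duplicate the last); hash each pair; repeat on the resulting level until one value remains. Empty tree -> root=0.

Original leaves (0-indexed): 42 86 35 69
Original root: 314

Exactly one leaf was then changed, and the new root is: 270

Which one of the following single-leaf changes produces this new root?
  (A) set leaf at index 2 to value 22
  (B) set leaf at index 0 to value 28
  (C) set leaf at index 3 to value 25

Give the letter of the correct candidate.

Answer: C

Derivation:
Original leaves: [42, 86, 35, 69]
Target new root: 270
Try each candidate change and compute the resulting root:
Candidate A: set leaf[2] = 22 -> leaves = [42, 86, 22, 69]
  L0: [42, 86, 22, 69]
  L1: h(42,86)=(42*31+86)%997=391 h(22,69)=(22*31+69)%997=751 -> [391, 751]
  L2: h(391,751)=(391*31+751)%997=908 -> [908]
  root = 908 != target 270
Candidate B: set leaf[0] = 28 -> leaves = [28, 86, 35, 69]
  L0: [28, 86, 35, 69]
  L1: h(28,86)=(28*31+86)%997=954 h(35,69)=(35*31+69)%997=157 -> [954, 157]
  L2: h(954,157)=(954*31+157)%997=818 -> [818]
  root = 818 != target 270
Candidate C: set leaf[3] = 25 -> leaves = [42, 86, 35, 25]
  L0: [42, 86, 35, 25]
  L1: h(42,86)=(42*31+86)%997=391 h(35,25)=(35*31+25)%997=113 -> [391, 113]
  L2: h(391,113)=(391*31+113)%997=270 -> [270]
  root = 270 == target 270  ** MATCH **
Candidate C produces the target root.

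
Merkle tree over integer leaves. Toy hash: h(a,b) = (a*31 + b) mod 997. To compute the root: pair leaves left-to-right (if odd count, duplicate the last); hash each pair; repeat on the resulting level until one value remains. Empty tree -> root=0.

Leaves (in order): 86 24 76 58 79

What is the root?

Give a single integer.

L0: [86, 24, 76, 58, 79]
L1: h(86,24)=(86*31+24)%997=696 h(76,58)=(76*31+58)%997=420 h(79,79)=(79*31+79)%997=534 -> [696, 420, 534]
L2: h(696,420)=(696*31+420)%997=62 h(534,534)=(534*31+534)%997=139 -> [62, 139]
L3: h(62,139)=(62*31+139)%997=67 -> [67]

Answer: 67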